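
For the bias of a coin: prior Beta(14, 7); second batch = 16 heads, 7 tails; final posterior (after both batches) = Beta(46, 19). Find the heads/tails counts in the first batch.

16 heads and 5 tails

Sequential conjugate updates are equivalent to a single update on the pooled data, so total successes = posterior α − prior α and total failures = posterior β − prior β.
Total across both batches: 46−14=32 heads, 19−7=12 tails.
Subtract the second batch: 32−16=16 heads and 12−7=5 tails.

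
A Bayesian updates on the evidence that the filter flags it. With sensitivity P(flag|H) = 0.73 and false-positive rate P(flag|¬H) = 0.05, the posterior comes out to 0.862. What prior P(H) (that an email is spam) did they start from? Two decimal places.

Bayes' rule in odds form gives O(H|E) = O(H)·[P(E|H)/P(E|¬H)], hence O(H) = O(H|E)/LR.
Posterior odds = 0.862/(1−0.862) = 6.2464. LR = 0.73/0.05 = 14.6000.
Prior odds = 6.2464/14.6000 = 0.4278, so P(H) = 0.4278/(1+0.4278) ≈ 0.30.

P(H) = 0.30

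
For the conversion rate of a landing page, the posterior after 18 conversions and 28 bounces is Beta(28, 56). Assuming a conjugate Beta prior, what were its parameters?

Beta is conjugate to the binomial likelihood: posterior = Beta(α+s, β+f).
So α = 28 − 18 = 10 and β = 56 − 28 = 28.

Beta(10, 28)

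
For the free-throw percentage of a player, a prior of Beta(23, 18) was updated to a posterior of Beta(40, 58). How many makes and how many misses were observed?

Beta is conjugate to the binomial likelihood: posterior = Beta(α+s, β+f).
Match parameters: s=40−23=17, f=58−18=40.

17 makes and 40 misses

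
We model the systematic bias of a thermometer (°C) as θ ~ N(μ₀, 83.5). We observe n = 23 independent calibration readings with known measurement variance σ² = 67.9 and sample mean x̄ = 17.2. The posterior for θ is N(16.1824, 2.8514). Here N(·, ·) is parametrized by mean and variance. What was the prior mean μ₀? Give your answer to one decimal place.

With known observation variance, the Normal–Normal posterior has precision τ_n = τ₀ + n/σ² and mean μ_n = (τ₀μ₀ + (n/σ²)x̄)/τ_n.
Here τ₀ = 1/83.5 = 0.011976 and τ_data = 23/67.9 = 0.338733, so τ_n = 0.350709.
Rearranging for μ₀: μ₀ = (μ_n·τ_n − τ_data·x̄)/τ₀ = (16.1824·0.350709 − 0.338733·17.2) / 0.011976 = -0.150894/0.011976 ≈ -12.6.

μ₀ = -12.6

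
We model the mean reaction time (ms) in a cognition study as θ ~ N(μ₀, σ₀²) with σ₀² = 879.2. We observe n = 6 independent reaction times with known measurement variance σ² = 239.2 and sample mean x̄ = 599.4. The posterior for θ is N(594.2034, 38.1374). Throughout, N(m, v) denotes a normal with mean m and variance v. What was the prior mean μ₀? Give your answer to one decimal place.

The posterior mean is a precision-weighted average: μ_n = (τ₀μ₀ + τ_data·x̄)/(τ₀+τ_data), with τ₀=1/σ₀² and τ_data=n/σ².
Here τ₀ = 1/879.2 = 0.001137 and τ_data = 6/239.2 = 0.025084, so τ_n = 0.026221.
Rearranging for μ₀: μ₀ = (μ_n·τ_n − τ_data·x̄)/τ₀ = (594.2034·0.026221 − 0.025084·599.4) / 0.001137 = 0.545258/0.001137 ≈ 479.6.

μ₀ = 479.6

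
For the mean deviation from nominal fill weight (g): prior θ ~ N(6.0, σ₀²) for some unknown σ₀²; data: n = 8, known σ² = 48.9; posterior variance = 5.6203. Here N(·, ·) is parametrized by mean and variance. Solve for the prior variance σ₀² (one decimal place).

σ₀² = 69.8

Posterior precision equals prior precision plus data precision: 1/σ_n² = 1/σ₀² + n/σ².
So 1/σ₀² = 1/5.6203 − 8/48.9 = 0.177926 − 0.163599 = 0.014327.
Hence σ₀² = 1/0.014327 ≈ 69.8.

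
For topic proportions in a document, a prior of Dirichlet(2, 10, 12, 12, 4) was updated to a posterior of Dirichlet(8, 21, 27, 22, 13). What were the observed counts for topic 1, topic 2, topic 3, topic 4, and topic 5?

counts (6, 11, 15, 10, 9)

For a Dirichlet(α) prior with multinomial counts c, the posterior is Dirichlet(α + c) componentwise.
Counts are posterior − prior componentwise: 8−2=6, 21−10=11, 27−12=15, 22−12=10, 13−4=9.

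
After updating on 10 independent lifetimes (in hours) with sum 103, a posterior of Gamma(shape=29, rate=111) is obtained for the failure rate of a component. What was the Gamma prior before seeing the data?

Gamma–exponential conjugacy: posterior shape = α + n, posterior rate = β + Σtᵢ.
So α = 29 − 10 = 19 and β = 111 − 103 = 8.

Gamma(shape=19, rate=8)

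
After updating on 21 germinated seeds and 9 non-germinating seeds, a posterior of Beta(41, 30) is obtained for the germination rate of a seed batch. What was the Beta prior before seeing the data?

Beta(20, 21)

Under Beta–binomial conjugacy the posterior parameters are (a+s, b+f).
So a = 41 − 21 = 20 and b = 30 − 9 = 21.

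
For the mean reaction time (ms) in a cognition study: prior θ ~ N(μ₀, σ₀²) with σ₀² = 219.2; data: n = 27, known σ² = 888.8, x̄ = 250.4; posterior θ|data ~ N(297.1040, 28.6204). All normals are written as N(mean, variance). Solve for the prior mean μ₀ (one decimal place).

μ₀ = 608.1

The posterior mean is a precision-weighted average: μ_n = (τ₀μ₀ + τ_data·x̄)/(τ₀+τ_data), with τ₀=1/σ₀² and τ_data=n/σ².
Here τ₀ = 1/219.2 = 0.004562 and τ_data = 27/888.8 = 0.030378, so τ_n = 0.034940.
Rearranging for μ₀: μ₀ = (μ_n·τ_n − τ_data·x̄)/τ₀ = (297.1040·0.034940 − 0.030378·250.4) / 0.004562 = 2.774163/0.004562 ≈ 608.1.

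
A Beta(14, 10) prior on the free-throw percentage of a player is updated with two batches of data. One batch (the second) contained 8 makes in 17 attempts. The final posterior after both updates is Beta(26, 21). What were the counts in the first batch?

Sequential conjugate updates are equivalent to a single update on the pooled data, so total successes = posterior α − prior α and total failures = posterior β − prior β.
Total across both batches: 26−14=12 makes, 21−10=11 misses.
Subtract the second batch: 12−8=4 makes and 11−9=2 misses.

4 makes and 2 misses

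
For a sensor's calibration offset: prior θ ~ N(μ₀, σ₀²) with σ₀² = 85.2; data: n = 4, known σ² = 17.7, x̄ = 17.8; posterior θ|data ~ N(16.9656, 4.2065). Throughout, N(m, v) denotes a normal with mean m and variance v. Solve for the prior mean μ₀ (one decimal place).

μ₀ = 0.9

The posterior mean is a precision-weighted average: μ_n = (τ₀μ₀ + τ_data·x̄)/(τ₀+τ_data), with τ₀=1/σ₀² and τ_data=n/σ².
Here τ₀ = 1/85.2 = 0.011737 and τ_data = 4/17.7 = 0.225989, so τ_n = 0.237726.
Rearranging for μ₀: μ₀ = (μ_n·τ_n − τ_data·x̄)/τ₀ = (16.9656·0.237726 − 0.225989·17.8) / 0.011737 = 0.010560/0.011737 ≈ 0.9.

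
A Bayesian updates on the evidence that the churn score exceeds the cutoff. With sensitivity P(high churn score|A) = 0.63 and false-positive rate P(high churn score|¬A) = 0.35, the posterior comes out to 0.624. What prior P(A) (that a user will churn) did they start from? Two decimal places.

P(A) = 0.48

Bayes' rule in odds form gives O(A|E) = O(A)·[P(E|A)/P(E|¬A)], hence O(A) = O(A|E)/LR.
Posterior odds = 0.624/(1−0.624) = 1.6596. LR = 0.63/0.35 = 1.8000.
Prior odds = 1.6596/1.8000 = 0.9220, so P(A) = 0.9220/(1+0.9220) ≈ 0.48.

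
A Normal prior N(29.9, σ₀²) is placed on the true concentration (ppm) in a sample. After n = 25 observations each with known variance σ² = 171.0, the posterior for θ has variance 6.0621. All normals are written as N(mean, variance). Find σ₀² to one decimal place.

σ₀² = 53.3

For the Normal–Normal model with known σ², precisions add: τ_n = τ₀ + n/σ².
So 1/σ₀² = 1/6.0621 − 25/171.0 = 0.164959 − 0.146199 = 0.018760.
Hence σ₀² = 1/0.018760 ≈ 53.3.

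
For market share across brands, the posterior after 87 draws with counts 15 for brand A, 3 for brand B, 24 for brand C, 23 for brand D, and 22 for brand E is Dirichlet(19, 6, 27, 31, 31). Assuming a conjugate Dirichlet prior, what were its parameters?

For a Dirichlet(α) prior with multinomial counts c, the posterior is Dirichlet(α + c) componentwise.
Subtract each count from the matching posterior parameter: 19−15=4, 6−3=3, 27−24=3, 31−23=8, 31−22=9.

Dirichlet(4, 3, 3, 8, 9)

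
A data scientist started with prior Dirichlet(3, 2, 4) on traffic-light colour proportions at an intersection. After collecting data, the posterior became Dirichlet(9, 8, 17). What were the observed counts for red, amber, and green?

For a Dirichlet(α) prior with multinomial counts c, the posterior is Dirichlet(α + c) componentwise.
Counts are posterior − prior componentwise: 9−3=6, 8−2=6, 17−4=13.

counts (6, 6, 13)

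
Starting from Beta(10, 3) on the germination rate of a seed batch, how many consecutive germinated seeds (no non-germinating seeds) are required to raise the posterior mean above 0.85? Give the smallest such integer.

k = 8

After k germinated seeds and 0 non-germinating seeds the posterior is Beta(10+k, 3), with mean (10+k)/(10+3+k).
Set (10+k)/(13+k) > 0.85 and solve: k > (0.85·13 − 10)/(1 − 0.85) = 7.000.
The smallest integer exceeding 7.000 is 8, and checking k=8: (18)/(21) = 0.8571 > 0.85.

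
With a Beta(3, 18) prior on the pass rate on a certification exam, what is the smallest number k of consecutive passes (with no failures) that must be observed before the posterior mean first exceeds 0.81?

After k passes and 0 failures the posterior is Beta(3+k, 18), with mean (3+k)/(3+18+k).
Set (3+k)/(21+k) > 0.81 and solve: k > (0.81·21 − 3)/(1 − 0.81) = 73.737.
The smallest integer exceeding 73.737 is 74, and checking k=74: (77)/(95) = 0.8105 > 0.81.

k = 74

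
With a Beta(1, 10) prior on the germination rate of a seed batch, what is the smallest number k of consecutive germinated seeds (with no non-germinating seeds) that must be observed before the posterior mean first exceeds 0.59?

After k germinated seeds and 0 non-germinating seeds the posterior is Beta(1+k, 10), with mean (1+k)/(1+10+k).
Set (1+k)/(11+k) > 0.59 and solve: k > (0.59·11 − 1)/(1 − 0.59) = 13.390.
The smallest integer exceeding 13.390 is 14.

k = 14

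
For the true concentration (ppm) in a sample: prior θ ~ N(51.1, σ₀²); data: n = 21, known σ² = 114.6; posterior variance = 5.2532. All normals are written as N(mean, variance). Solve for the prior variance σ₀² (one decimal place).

σ₀² = 140.6

For the Normal–Normal model with known σ², precisions add: τ_n = τ₀ + n/σ².
So 1/σ₀² = 1/5.2532 − 21/114.6 = 0.190360 − 0.183246 = 0.007114.
Hence σ₀² = 1/0.007114 ≈ 140.6.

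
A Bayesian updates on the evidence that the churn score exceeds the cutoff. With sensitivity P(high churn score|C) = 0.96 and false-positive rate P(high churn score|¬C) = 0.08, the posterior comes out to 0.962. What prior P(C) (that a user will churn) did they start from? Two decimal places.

In odds form, posterior odds = prior odds × likelihood ratio, so prior odds = posterior odds ÷ LR.
Posterior odds = 0.962/(1−0.962) = 25.3158. LR = 0.96/0.08 = 12.0000.
Prior odds = 25.3158/12.0000 = 2.1096, so P(C) = 2.1096/(1+2.1096) ≈ 0.68.

P(C) = 0.68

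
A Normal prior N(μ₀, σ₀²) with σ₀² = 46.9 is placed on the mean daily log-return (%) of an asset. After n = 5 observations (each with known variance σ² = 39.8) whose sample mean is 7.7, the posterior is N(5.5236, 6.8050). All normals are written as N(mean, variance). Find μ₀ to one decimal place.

With known observation variance, the Normal–Normal posterior has precision τ_n = τ₀ + n/σ² and mean μ_n = (τ₀μ₀ + (n/σ²)x̄)/τ_n.
Here τ₀ = 1/46.9 = 0.021322 and τ_data = 5/39.8 = 0.125628, so τ_n = 0.146950.
Rearranging for μ₀: μ₀ = (μ_n·τ_n − τ_data·x̄)/τ₀ = (5.5236·0.146950 − 0.125628·7.7) / 0.021322 = -0.155643/0.021322 ≈ -7.3.

μ₀ = -7.3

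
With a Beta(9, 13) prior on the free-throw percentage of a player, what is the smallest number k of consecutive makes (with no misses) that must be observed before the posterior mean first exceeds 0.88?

After k makes and 0 misses the posterior is Beta(9+k, 13), with mean (9+k)/(9+13+k).
Set (9+k)/(22+k) > 0.88 and solve: k > (0.88·22 − 9)/(1 − 0.88) = 86.333.
The smallest integer exceeding 86.333 is 87.

k = 87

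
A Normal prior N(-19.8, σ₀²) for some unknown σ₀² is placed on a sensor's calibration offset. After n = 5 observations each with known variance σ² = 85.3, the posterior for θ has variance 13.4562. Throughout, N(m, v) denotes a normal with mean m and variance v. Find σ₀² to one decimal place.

Posterior precision equals prior precision plus data precision: 1/σ_n² = 1/σ₀² + n/σ².
So 1/σ₀² = 1/13.4562 − 5/85.3 = 0.074315 − 0.058617 = 0.015698.
Hence σ₀² = 1/0.015698 ≈ 63.7.

σ₀² = 63.7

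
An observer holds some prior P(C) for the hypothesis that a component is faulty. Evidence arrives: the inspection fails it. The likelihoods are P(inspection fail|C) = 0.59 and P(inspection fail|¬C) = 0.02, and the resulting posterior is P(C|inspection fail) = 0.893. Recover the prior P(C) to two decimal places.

P(C) = 0.22

In odds form, posterior odds = prior odds × likelihood ratio, so prior odds = posterior odds ÷ LR.
Posterior odds = 0.893/(1−0.893) = 8.3458. LR = 0.59/0.02 = 29.5000.
Prior odds = 8.3458/29.5000 = 0.2829, so P(C) = 0.2829/(1+0.2829) ≈ 0.22.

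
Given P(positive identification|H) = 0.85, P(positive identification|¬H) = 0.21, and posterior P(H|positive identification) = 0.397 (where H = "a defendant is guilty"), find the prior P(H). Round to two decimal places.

In odds form, posterior odds = prior odds × likelihood ratio, so prior odds = posterior odds ÷ LR.
Posterior odds = 0.397/(1−0.397) = 0.6584. LR = 0.85/0.21 = 4.0476.
Prior odds = 0.6584/4.0476 = 0.1627, so P(H) = 0.1627/(1+0.1627) ≈ 0.14.

P(H) = 0.14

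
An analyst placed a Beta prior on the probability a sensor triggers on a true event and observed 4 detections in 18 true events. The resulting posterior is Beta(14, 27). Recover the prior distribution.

Beta(10, 13)

Under Beta–binomial conjugacy the posterior parameters are (α+s, β+f).
Subtract the data counts: 14−4=10, 27−14=13.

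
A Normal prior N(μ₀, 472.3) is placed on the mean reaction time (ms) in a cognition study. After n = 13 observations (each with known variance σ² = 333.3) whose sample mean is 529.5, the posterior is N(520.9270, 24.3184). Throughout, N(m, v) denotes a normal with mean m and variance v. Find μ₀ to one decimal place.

μ₀ = 363.0

With known observation variance, the Normal–Normal posterior has precision τ_n = τ₀ + n/σ² and mean μ_n = (τ₀μ₀ + (n/σ²)x̄)/τ_n.
Here τ₀ = 1/472.3 = 0.002117 and τ_data = 13/333.3 = 0.039004, so τ_n = 0.041121.
Rearranging for μ₀: μ₀ = (μ_n·τ_n − τ_data·x̄)/τ₀ = (520.9270·0.041121 − 0.039004·529.5) / 0.002117 = 0.768421/0.002117 ≈ 363.0.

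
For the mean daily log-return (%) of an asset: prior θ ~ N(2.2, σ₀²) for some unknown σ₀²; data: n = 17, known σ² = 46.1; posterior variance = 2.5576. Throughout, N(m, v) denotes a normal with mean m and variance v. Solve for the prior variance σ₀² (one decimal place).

For the Normal–Normal model with known σ², precisions add: τ_n = τ₀ + n/σ².
So 1/σ₀² = 1/2.5576 − 17/46.1 = 0.390992 − 0.368764 = 0.022228.
Hence σ₀² = 1/0.022228 ≈ 45.0.

σ₀² = 45.0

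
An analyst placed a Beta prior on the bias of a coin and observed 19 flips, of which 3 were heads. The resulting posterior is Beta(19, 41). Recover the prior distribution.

Beta(16, 25)

Beta is conjugate to the binomial likelihood: posterior = Beta(a+s, b+f).
So a = 19 − 3 = 16 and b = 41 − 16 = 25.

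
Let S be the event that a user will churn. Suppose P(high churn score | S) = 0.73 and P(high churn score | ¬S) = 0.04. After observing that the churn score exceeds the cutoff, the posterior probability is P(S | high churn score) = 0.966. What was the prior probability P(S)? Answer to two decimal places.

Bayes' rule in odds form gives O(S|E) = O(S)·[P(E|S)/P(E|¬S)], hence O(S) = O(S|E)/LR.
Posterior odds = 0.966/(1−0.966) = 28.4118. LR = 0.73/0.04 = 18.2500.
Prior odds = 28.4118/18.2500 = 1.5568, so P(S) = 1.5568/(1+1.5568) ≈ 0.61.

P(S) = 0.61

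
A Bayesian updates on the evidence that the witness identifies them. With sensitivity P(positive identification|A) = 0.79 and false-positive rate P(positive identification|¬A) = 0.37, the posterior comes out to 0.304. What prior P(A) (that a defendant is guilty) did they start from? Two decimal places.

P(A) = 0.17

In odds form, posterior odds = prior odds × likelihood ratio, so prior odds = posterior odds ÷ LR.
Posterior odds = 0.304/(1−0.304) = 0.4368. LR = 0.79/0.37 = 2.1351.
Prior odds = 0.4368/2.1351 = 0.2046, so P(A) = 0.2046/(1+0.2046) ≈ 0.17.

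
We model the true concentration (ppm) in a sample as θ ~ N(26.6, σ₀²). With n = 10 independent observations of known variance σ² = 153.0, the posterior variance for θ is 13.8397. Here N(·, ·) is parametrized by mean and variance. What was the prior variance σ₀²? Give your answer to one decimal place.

Posterior precision equals prior precision plus data precision: 1/σ_n² = 1/σ₀² + n/σ².
So 1/σ₀² = 1/13.8397 − 10/153.0 = 0.072256 − 0.065359 = 0.006897.
Hence σ₀² = 1/0.006897 ≈ 145.0.

σ₀² = 145.0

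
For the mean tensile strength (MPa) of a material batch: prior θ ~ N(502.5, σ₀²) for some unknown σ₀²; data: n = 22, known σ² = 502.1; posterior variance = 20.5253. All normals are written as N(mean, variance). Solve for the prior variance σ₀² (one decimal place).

σ₀² = 203.9

Posterior precision equals prior precision plus data precision: 1/σ_n² = 1/σ₀² + n/σ².
So 1/σ₀² = 1/20.5253 − 22/502.1 = 0.048720 − 0.043816 = 0.004904.
Hence σ₀² = 1/0.004904 ≈ 203.9.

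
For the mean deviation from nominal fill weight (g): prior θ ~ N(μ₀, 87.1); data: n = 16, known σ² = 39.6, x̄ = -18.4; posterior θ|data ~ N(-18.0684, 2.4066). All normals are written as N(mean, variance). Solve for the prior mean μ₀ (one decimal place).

With known observation variance, the Normal–Normal posterior has precision τ_n = τ₀ + n/σ² and mean μ_n = (τ₀μ₀ + (n/σ²)x̄)/τ_n.
Here τ₀ = 1/87.1 = 0.011481 and τ_data = 16/39.6 = 0.404040, so τ_n = 0.415521.
Rearranging for μ₀: μ₀ = (μ_n·τ_n − τ_data·x̄)/τ₀ = (-18.0684·0.415521 − 0.404040·-18.4) / 0.011481 = -0.073464/0.011481 ≈ -6.4.

μ₀ = -6.4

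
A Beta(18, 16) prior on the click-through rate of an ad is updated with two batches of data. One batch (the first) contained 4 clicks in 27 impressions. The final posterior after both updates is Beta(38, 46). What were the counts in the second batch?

16 clicks and 7 non-clicks

Because Beta–binomial updating is additive in the counts, the combined data contributed (α_post−α_prior, β_post−β_prior) successes and failures.
Total across both batches: 38−18=20 clicks, 46−16=30 non-clicks.
Subtract the first batch: 20−4=16 clicks and 30−23=7 non-clicks.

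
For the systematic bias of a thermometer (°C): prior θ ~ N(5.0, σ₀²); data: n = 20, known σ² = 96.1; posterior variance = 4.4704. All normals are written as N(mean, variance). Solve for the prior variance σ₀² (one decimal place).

For the Normal–Normal model with known σ², precisions add: τ_n = τ₀ + n/σ².
So 1/σ₀² = 1/4.4704 − 20/96.1 = 0.223694 − 0.208117 = 0.015577.
Hence σ₀² = 1/0.015577 ≈ 64.2.

σ₀² = 64.2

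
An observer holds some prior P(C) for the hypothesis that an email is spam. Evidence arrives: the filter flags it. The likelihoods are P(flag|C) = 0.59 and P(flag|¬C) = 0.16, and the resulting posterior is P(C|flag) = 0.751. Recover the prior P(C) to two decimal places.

P(C) = 0.45

Bayes' rule in odds form gives O(C|E) = O(C)·[P(E|C)/P(E|¬C)], hence O(C) = O(C|E)/LR.
Posterior odds = 0.751/(1−0.751) = 3.0161. LR = 0.59/0.16 = 3.6875.
Prior odds = 3.0161/3.6875 = 0.8179, so P(C) = 0.8179/(1+0.8179) ≈ 0.45.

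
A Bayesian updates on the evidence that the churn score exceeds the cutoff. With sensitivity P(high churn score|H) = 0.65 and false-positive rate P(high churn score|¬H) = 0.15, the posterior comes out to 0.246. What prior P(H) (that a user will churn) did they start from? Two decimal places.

In odds form, posterior odds = prior odds × likelihood ratio, so prior odds = posterior odds ÷ LR.
Posterior odds = 0.246/(1−0.246) = 0.3263. LR = 0.65/0.15 = 4.3333.
Prior odds = 0.3263/4.3333 = 0.0753, so P(H) = 0.0753/(1+0.0753) ≈ 0.07.

P(H) = 0.07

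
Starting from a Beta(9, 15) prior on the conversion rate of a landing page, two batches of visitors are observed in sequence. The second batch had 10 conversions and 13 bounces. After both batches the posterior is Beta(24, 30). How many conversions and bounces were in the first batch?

Sequential conjugate updates are equivalent to a single update on the pooled data, so total successes = posterior α − prior α and total failures = posterior β − prior β.
Total across both batches: 24−9=15 conversions, 30−15=15 bounces.
Subtract the second batch: 15−10=5 conversions and 15−13=2 bounces.

5 conversions and 2 bounces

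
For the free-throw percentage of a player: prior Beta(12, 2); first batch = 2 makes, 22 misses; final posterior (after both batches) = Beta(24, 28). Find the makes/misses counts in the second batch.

Because Beta–binomial updating is additive in the counts, the combined data contributed (α_post−α_prior, β_post−β_prior) successes and failures.
Total across both batches: 24−12=12 makes, 28−2=26 misses.
Subtract the first batch: 12−2=10 makes and 26−22=4 misses.

10 makes and 4 misses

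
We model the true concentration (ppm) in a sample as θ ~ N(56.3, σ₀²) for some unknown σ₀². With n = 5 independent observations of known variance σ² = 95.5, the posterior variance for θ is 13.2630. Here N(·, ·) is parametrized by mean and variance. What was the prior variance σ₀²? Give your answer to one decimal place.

σ₀² = 43.4

Posterior precision equals prior precision plus data precision: 1/σ_n² = 1/σ₀² + n/σ².
So 1/σ₀² = 1/13.2630 − 5/95.5 = 0.075398 − 0.052356 = 0.023042.
Hence σ₀² = 1/0.023042 ≈ 43.4.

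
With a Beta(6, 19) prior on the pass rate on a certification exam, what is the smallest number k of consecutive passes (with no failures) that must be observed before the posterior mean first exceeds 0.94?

After k passes and 0 failures the posterior is Beta(6+k, 19), with mean (6+k)/(6+19+k).
Set (6+k)/(25+k) > 0.94 and solve: k > (0.94·25 − 6)/(1 − 0.94) = 291.667.
The smallest integer exceeding 291.667 is 292, and checking k=292: (298)/(317) = 0.9401 > 0.94.

k = 292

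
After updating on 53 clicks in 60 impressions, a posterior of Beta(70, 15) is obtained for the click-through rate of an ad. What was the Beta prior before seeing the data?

Under Beta–binomial conjugacy the posterior parameters are (α+s, β+f).
Subtract the data counts: 70−53=17, 15−7=8.

Beta(17, 8)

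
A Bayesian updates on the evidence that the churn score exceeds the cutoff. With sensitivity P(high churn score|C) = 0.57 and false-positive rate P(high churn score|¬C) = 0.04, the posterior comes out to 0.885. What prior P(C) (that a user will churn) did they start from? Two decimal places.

P(C) = 0.35

In odds form, posterior odds = prior odds × likelihood ratio, so prior odds = posterior odds ÷ LR.
Posterior odds = 0.885/(1−0.885) = 7.6957. LR = 0.57/0.04 = 14.2500.
Prior odds = 7.6957/14.2500 = 0.5400, so P(C) = 0.5400/(1+0.5400) ≈ 0.35.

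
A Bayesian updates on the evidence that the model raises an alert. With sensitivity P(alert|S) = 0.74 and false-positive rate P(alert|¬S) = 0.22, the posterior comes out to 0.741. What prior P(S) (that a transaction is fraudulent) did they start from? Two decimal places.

In odds form, posterior odds = prior odds × likelihood ratio, so prior odds = posterior odds ÷ LR.
Posterior odds = 0.741/(1−0.741) = 2.8610. LR = 0.74/0.22 = 3.3636.
Prior odds = 2.8610/3.3636 = 0.8506, so P(S) = 0.8506/(1+0.8506) ≈ 0.46.

P(S) = 0.46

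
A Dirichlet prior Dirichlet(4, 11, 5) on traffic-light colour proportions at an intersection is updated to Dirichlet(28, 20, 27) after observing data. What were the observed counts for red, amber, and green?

counts (24, 9, 22)

For a Dirichlet(α) prior with multinomial counts c, the posterior is Dirichlet(α + c) componentwise.
Counts are posterior − prior componentwise: 28−4=24, 20−11=9, 27−5=22.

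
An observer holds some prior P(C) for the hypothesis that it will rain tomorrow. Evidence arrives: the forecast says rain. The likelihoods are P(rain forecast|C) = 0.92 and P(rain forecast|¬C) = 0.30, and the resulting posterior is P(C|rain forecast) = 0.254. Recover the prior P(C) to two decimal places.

Bayes' rule in odds form gives O(C|E) = O(C)·[P(E|C)/P(E|¬C)], hence O(C) = O(C|E)/LR.
Posterior odds = 0.254/(1−0.254) = 0.3405. LR = 0.92/0.30 = 3.0667.
Prior odds = 0.3405/3.0667 = 0.1110, so P(C) = 0.1110/(1+0.1110) ≈ 0.10.

P(C) = 0.10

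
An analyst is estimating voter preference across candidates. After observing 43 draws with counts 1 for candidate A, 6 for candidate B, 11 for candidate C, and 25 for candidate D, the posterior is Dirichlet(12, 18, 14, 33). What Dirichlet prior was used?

For a Dirichlet(α) prior with multinomial counts c, the posterior is Dirichlet(α + c) componentwise.
Subtract each count from the matching posterior parameter: 12−1=11, 18−6=12, 14−11=3, 33−25=8.

Dirichlet(11, 12, 3, 8)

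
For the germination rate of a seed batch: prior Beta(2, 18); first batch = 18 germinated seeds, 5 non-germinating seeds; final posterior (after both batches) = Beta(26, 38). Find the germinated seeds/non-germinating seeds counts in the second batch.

Because Beta–binomial updating is additive in the counts, the combined data contributed (α_post−α_prior, β_post−β_prior) successes and failures.
Total across both batches: 26−2=24 germinated seeds, 38−18=20 non-germinating seeds.
Subtract the first batch: 24−18=6 germinated seeds and 20−5=15 non-germinating seeds.

6 germinated seeds and 15 non-germinating seeds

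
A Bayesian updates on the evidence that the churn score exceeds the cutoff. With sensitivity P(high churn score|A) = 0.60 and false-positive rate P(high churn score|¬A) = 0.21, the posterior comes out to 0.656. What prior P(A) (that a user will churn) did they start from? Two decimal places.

P(A) = 0.40

In odds form, posterior odds = prior odds × likelihood ratio, so prior odds = posterior odds ÷ LR.
Posterior odds = 0.656/(1−0.656) = 1.9070. LR = 0.60/0.21 = 2.8571.
Prior odds = 1.9070/2.8571 = 0.6675, so P(A) = 0.6675/(1+0.6675) ≈ 0.40.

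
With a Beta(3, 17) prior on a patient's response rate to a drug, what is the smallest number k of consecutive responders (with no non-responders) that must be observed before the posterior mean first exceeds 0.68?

After k responders and 0 non-responders the posterior is Beta(3+k, 17), with mean (3+k)/(3+17+k).
Set (3+k)/(20+k) > 0.68 and solve: k > (0.68·20 − 3)/(1 − 0.68) = 33.125.
The smallest integer exceeding 33.125 is 34.

k = 34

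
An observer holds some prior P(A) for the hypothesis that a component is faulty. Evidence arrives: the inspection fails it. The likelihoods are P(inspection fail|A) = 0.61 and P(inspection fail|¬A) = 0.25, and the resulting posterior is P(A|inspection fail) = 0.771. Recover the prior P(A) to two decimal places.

P(A) = 0.58

Bayes' rule in odds form gives O(A|E) = O(A)·[P(E|A)/P(E|¬A)], hence O(A) = O(A|E)/LR.
Posterior odds = 0.771/(1−0.771) = 3.3668. LR = 0.61/0.25 = 2.4400.
Prior odds = 3.3668/2.4400 = 1.3798, so P(A) = 1.3798/(1+1.3798) ≈ 0.58.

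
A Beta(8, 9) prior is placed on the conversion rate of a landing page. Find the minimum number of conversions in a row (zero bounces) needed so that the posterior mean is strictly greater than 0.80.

k = 29

After k conversions and 0 bounces the posterior is Beta(8+k, 9), with mean (8+k)/(8+9+k).
Set (8+k)/(17+k) > 0.80 and solve: k > (0.80·17 − 8)/(1 − 0.80) = 28.000.
The smallest integer exceeding 28.000 is 29.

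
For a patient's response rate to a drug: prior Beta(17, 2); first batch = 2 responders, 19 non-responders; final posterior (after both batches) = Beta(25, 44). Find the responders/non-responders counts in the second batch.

6 responders and 23 non-responders

Sequential conjugate updates are equivalent to a single update on the pooled data, so total successes = posterior α − prior α and total failures = posterior β − prior β.
Total across both batches: 25−17=8 responders, 44−2=42 non-responders.
Subtract the first batch: 8−2=6 responders and 42−19=23 non-responders.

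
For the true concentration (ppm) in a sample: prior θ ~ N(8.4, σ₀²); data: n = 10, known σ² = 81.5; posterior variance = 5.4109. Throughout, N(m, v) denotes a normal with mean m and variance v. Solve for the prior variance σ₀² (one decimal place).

For the Normal–Normal model with known σ², precisions add: τ_n = τ₀ + n/σ².
So 1/σ₀² = 1/5.4109 − 10/81.5 = 0.184812 − 0.122699 = 0.062113.
Hence σ₀² = 1/0.062113 ≈ 16.1.

σ₀² = 16.1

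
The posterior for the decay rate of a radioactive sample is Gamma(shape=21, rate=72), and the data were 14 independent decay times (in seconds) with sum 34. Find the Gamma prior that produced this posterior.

Gamma(shape=7, rate=38)

For an exponential likelihood with a Gamma(α, β) prior on the rate, n observations with total T give posterior Gamma(α+n, β+T).
So α = 21 − 14 = 7 and β = 72 − 34 = 38.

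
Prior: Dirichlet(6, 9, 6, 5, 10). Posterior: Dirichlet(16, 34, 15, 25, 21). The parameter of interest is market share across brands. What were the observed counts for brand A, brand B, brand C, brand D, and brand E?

counts (10, 25, 9, 20, 11)

For a Dirichlet(α) prior with multinomial counts c, the posterior is Dirichlet(α + c) componentwise.
Counts are posterior − prior componentwise: 16−6=10, 34−9=25, 15−6=9, 25−5=20, 21−10=11.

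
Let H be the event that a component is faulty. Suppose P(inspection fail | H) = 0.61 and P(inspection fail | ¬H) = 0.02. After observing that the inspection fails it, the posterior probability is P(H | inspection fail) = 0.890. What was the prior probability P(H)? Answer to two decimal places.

P(H) = 0.21

In odds form, posterior odds = prior odds × likelihood ratio, so prior odds = posterior odds ÷ LR.
Posterior odds = 0.890/(1−0.890) = 8.0909. LR = 0.61/0.02 = 30.5000.
Prior odds = 8.0909/30.5000 = 0.2653, so P(H) = 0.2653/(1+0.2653) ≈ 0.21.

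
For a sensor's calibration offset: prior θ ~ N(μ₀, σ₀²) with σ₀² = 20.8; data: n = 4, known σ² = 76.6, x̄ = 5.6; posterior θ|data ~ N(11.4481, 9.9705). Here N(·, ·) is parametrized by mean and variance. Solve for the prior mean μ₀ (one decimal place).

μ₀ = 17.8

With known observation variance, the Normal–Normal posterior has precision τ_n = τ₀ + n/σ² and mean μ_n = (τ₀μ₀ + (n/σ²)x̄)/τ_n.
Here τ₀ = 1/20.8 = 0.048077 and τ_data = 4/76.6 = 0.052219, so τ_n = 0.100296.
Rearranging for μ₀: μ₀ = (μ_n·τ_n − τ_data·x̄)/τ₀ = (11.4481·0.100296 − 0.052219·5.6) / 0.048077 = 0.855772/0.048077 ≈ 17.8.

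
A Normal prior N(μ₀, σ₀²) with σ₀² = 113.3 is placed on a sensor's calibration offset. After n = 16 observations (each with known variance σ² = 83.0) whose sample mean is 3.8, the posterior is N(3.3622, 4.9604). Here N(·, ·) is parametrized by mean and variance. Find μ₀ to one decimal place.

μ₀ = -6.2

With known observation variance, the Normal–Normal posterior has precision τ_n = τ₀ + n/σ² and mean μ_n = (τ₀μ₀ + (n/σ²)x̄)/τ_n.
Here τ₀ = 1/113.3 = 0.008826 and τ_data = 16/83.0 = 0.192771, so τ_n = 0.201597.
Rearranging for μ₀: μ₀ = (μ_n·τ_n − τ_data·x̄)/τ₀ = (3.3622·0.201597 − 0.192771·3.8) / 0.008826 = -0.054720/0.008826 ≈ -6.2.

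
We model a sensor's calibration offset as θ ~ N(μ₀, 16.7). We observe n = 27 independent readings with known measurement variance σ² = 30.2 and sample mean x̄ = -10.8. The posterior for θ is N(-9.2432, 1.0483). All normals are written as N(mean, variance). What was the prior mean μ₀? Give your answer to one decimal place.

With known observation variance, the Normal–Normal posterior has precision τ_n = τ₀ + n/σ² and mean μ_n = (τ₀μ₀ + (n/σ²)x̄)/τ_n.
Here τ₀ = 1/16.7 = 0.059880 and τ_data = 27/30.2 = 0.894040, so τ_n = 0.953920.
Rearranging for μ₀: μ₀ = (μ_n·τ_n − τ_data·x̄)/τ₀ = (-9.2432·0.953920 − 0.894040·-10.8) / 0.059880 = 0.838359/0.059880 ≈ 14.0.

μ₀ = 14.0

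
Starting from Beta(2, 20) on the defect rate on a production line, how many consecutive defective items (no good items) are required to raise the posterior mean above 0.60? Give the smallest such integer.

After k defective items and 0 good items the posterior is Beta(2+k, 20), with mean (2+k)/(2+20+k).
Set (2+k)/(22+k) > 0.60 and solve: k > (0.60·22 − 2)/(1 − 0.60) = 28.000.
The smallest integer exceeding 28.000 is 29, and checking k=29: (31)/(51) = 0.6078 > 0.60.

k = 29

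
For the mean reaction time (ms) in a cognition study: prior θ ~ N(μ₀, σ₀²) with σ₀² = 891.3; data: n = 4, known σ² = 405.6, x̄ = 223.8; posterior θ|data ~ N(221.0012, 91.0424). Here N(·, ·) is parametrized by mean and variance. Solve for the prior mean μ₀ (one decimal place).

μ₀ = 196.4

With known observation variance, the Normal–Normal posterior has precision τ_n = τ₀ + n/σ² and mean μ_n = (τ₀μ₀ + (n/σ²)x̄)/τ_n.
Here τ₀ = 1/891.3 = 0.001122 and τ_data = 4/405.6 = 0.009862, so τ_n = 0.010984.
Rearranging for μ₀: μ₀ = (μ_n·τ_n − τ_data·x̄)/τ₀ = (221.0012·0.010984 − 0.009862·223.8) / 0.001122 = 0.220362/0.001122 ≈ 196.4.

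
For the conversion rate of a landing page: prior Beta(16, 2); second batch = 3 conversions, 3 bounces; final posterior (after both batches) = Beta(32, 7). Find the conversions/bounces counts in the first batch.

Sequential conjugate updates are equivalent to a single update on the pooled data, so total successes = posterior α − prior α and total failures = posterior β − prior β.
Total across both batches: 32−16=16 conversions, 7−2=5 bounces.
Subtract the second batch: 16−3=13 conversions and 5−3=2 bounces.

13 conversions and 2 bounces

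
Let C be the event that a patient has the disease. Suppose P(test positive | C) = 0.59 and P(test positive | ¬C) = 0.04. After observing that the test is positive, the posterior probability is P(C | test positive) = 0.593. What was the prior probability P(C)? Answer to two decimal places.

P(C) = 0.09

In odds form, posterior odds = prior odds × likelihood ratio, so prior odds = posterior odds ÷ LR.
Posterior odds = 0.593/(1−0.593) = 1.4570. LR = 0.59/0.04 = 14.7500.
Prior odds = 1.4570/14.7500 = 0.0988, so P(C) = 0.0988/(1+0.0988) ≈ 0.09.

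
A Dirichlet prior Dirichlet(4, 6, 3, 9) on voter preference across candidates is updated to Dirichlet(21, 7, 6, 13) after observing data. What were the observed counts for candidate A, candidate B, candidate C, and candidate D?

For a Dirichlet(α) prior with multinomial counts c, the posterior is Dirichlet(α + c) componentwise.
Counts are posterior − prior componentwise: 21−4=17, 7−6=1, 6−3=3, 13−9=4.

counts (17, 1, 3, 4)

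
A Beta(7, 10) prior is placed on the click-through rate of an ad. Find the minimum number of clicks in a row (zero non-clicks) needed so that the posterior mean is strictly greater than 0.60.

k = 9

After k clicks and 0 non-clicks the posterior is Beta(7+k, 10), with mean (7+k)/(7+10+k).
Set (7+k)/(17+k) > 0.60 and solve: k > (0.60·17 − 7)/(1 − 0.60) = 8.000.
The smallest integer exceeding 8.000 is 9.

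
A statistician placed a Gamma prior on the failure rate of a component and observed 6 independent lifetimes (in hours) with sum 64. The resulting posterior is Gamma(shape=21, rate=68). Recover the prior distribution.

Gamma–exponential conjugacy: posterior shape = α + n, posterior rate = β + Σtᵢ.
So α = 21 − 6 = 15 and β = 68 − 64 = 4.

Gamma(shape=15, rate=4)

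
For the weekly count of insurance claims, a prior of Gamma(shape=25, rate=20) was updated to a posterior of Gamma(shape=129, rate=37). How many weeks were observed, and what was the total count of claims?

n = 17 weeks with total 104 claims

Gamma–Poisson conjugacy: posterior shape = α + Σxᵢ, posterior rate = β + n.
Matching: Σxᵢ = 129 − 25 = 104 and n = 37 − 20 = 17.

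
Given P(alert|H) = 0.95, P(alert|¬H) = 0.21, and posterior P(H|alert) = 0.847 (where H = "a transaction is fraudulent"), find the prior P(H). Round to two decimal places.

P(H) = 0.55

In odds form, posterior odds = prior odds × likelihood ratio, so prior odds = posterior odds ÷ LR.
Posterior odds = 0.847/(1−0.847) = 5.5359. LR = 0.95/0.21 = 4.5238.
Prior odds = 5.5359/4.5238 = 1.2237, so P(H) = 1.2237/(1+1.2237) ≈ 0.55.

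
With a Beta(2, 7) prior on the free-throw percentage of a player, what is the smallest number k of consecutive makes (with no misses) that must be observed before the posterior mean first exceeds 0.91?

k = 69

After k makes and 0 misses the posterior is Beta(2+k, 7), with mean (2+k)/(2+7+k).
Set (2+k)/(9+k) > 0.91 and solve: k > (0.91·9 − 2)/(1 − 0.91) = 68.778.
The smallest integer exceeding 68.778 is 69, and checking k=69: (71)/(78) = 0.9103 > 0.91.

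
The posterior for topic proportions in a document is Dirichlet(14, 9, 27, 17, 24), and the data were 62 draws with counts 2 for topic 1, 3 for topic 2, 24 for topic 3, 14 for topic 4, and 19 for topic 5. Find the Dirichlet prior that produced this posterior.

Dirichlet(12, 6, 3, 3, 5)

For a Dirichlet(α) prior with multinomial counts c, the posterior is Dirichlet(α + c) componentwise.
Subtract each count from the matching posterior parameter: 14−2=12, 9−3=6, 27−24=3, 17−14=3, 24−19=5.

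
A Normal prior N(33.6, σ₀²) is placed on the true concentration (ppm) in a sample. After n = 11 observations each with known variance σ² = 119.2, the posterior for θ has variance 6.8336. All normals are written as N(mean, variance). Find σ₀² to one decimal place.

For the Normal–Normal model with known σ², precisions add: τ_n = τ₀ + n/σ².
So 1/σ₀² = 1/6.8336 − 11/119.2 = 0.146336 − 0.092282 = 0.054054.
Hence σ₀² = 1/0.054054 ≈ 18.5.

σ₀² = 18.5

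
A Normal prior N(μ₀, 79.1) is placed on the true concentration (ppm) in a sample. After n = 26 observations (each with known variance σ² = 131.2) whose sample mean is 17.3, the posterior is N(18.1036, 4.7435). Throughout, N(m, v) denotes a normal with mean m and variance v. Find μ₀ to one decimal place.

The posterior mean is a precision-weighted average: μ_n = (τ₀μ₀ + τ_data·x̄)/(τ₀+τ_data), with τ₀=1/σ₀² and τ_data=n/σ².
Here τ₀ = 1/79.1 = 0.012642 and τ_data = 26/131.2 = 0.198171, so τ_n = 0.210813.
Rearranging for μ₀: μ₀ = (μ_n·τ_n − τ_data·x̄)/τ₀ = (18.1036·0.210813 − 0.198171·17.3) / 0.012642 = 0.388116/0.012642 ≈ 30.7.

μ₀ = 30.7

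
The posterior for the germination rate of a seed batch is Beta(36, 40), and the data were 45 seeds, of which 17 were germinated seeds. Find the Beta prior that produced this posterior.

Beta(19, 12)

Under Beta–binomial conjugacy the posterior parameters are (α+s, β+f).
So α = 36 − 17 = 19 and β = 40 − 28 = 12.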